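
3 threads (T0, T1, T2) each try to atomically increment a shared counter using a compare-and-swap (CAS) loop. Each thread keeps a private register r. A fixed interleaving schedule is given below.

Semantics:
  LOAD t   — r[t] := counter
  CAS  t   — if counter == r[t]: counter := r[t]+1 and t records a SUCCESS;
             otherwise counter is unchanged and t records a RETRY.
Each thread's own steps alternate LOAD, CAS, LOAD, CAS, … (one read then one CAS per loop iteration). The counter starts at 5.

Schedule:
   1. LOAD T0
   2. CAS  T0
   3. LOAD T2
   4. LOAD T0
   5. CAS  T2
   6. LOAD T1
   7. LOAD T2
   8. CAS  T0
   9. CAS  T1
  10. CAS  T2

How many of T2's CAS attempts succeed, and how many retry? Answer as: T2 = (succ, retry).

   1) LOAD T0:  M=5  r_T0=5
   2) CAS  T0:  M=6  r_T0=5 ✓
   3) LOAD T2:  M=6  r_T2=6
   4) LOAD T0:  M=6  r_T0=6
   5) CAS  T2:  M=7  r_T2=6 ✓
   6) LOAD T1:  M=7  r_T1=7
   7) LOAD T2:  M=7  r_T2=7
   8) CAS  T0:  M=7  r_T0=6 ✗
   9) CAS  T1:  M=8  r_T1=7 ✓
  10) CAS  T2:  M=8  r_T2=7 ✗

T2 = (1, 1)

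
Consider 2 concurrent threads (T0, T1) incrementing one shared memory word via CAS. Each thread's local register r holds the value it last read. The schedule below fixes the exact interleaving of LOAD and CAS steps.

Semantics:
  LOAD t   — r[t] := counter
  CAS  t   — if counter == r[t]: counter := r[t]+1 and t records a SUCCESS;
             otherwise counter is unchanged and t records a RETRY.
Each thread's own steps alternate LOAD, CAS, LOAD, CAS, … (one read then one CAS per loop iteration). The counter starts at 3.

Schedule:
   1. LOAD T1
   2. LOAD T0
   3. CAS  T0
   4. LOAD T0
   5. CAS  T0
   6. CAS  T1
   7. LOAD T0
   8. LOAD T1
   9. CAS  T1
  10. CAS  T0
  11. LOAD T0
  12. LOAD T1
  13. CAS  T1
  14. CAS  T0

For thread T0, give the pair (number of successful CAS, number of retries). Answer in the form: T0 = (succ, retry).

1. LOAD T1 → mem=3 r[T1]=3 [LOAD]
2. LOAD T0 → mem=3 r[T0]=3 [LOAD]
3. CAS T0 → mem=4 r[T0]=3 [OK]
4. LOAD T0 → mem=4 r[T0]=4 [LOAD]
5. CAS T0 → mem=5 r[T0]=4 [OK]
6. CAS T1 → mem=5 r[T1]=3 [RETRY]
7. LOAD T0 → mem=5 r[T0]=5 [LOAD]
8. LOAD T1 → mem=5 r[T1]=5 [LOAD]
9. CAS T1 → mem=6 r[T1]=5 [OK]
10. CAS T0 → mem=6 r[T0]=5 [RETRY]
11. LOAD T0 → mem=6 r[T0]=6 [LOAD]
12. LOAD T1 → mem=6 r[T1]=6 [LOAD]
13. CAS T1 → mem=7 r[T1]=6 [OK]
14. CAS T0 → mem=7 r[T0]=6 [RETRY]

T0 = (2, 2)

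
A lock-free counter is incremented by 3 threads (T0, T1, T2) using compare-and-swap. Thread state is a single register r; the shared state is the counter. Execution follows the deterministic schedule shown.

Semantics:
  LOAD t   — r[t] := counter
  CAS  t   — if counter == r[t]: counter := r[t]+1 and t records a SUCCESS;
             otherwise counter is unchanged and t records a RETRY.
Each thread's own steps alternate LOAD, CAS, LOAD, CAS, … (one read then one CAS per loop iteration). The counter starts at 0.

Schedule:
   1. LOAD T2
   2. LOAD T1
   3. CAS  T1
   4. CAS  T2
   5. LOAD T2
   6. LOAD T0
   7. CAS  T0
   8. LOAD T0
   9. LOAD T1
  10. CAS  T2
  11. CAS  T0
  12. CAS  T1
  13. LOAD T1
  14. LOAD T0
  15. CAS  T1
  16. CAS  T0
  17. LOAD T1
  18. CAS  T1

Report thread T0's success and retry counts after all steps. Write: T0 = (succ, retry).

T0 = (2, 1)

[1] T2.load  rd  (counter 0, T2.r 0)
[2] T1.load  rd  (counter 0, T1.r 0)
[3] T1.cas  hit  (counter 1, T1.r 0)
[4] T2.cas  miss  (counter 1, T2.r 0)
[5] T2.load  rd  (counter 1, T2.r 1)
[6] T0.load  rd  (counter 1, T0.r 1)
[7] T0.cas  hit  (counter 2, T0.r 1)
[8] T0.load  rd  (counter 2, T0.r 2)
[9] T1.load  rd  (counter 2, T1.r 2)
[10] T2.cas  miss  (counter 2, T2.r 1)
[11] T0.cas  hit  (counter 3, T0.r 2)
[12] T1.cas  miss  (counter 3, T1.r 2)
[13] T1.load  rd  (counter 3, T1.r 3)
[14] T0.load  rd  (counter 3, T0.r 3)
[15] T1.cas  hit  (counter 4, T1.r 3)
[16] T0.cas  miss  (counter 4, T0.r 3)
[17] T1.load  rd  (counter 4, T1.r 4)
[18] T1.cas  hit  (counter 5, T1.r 4)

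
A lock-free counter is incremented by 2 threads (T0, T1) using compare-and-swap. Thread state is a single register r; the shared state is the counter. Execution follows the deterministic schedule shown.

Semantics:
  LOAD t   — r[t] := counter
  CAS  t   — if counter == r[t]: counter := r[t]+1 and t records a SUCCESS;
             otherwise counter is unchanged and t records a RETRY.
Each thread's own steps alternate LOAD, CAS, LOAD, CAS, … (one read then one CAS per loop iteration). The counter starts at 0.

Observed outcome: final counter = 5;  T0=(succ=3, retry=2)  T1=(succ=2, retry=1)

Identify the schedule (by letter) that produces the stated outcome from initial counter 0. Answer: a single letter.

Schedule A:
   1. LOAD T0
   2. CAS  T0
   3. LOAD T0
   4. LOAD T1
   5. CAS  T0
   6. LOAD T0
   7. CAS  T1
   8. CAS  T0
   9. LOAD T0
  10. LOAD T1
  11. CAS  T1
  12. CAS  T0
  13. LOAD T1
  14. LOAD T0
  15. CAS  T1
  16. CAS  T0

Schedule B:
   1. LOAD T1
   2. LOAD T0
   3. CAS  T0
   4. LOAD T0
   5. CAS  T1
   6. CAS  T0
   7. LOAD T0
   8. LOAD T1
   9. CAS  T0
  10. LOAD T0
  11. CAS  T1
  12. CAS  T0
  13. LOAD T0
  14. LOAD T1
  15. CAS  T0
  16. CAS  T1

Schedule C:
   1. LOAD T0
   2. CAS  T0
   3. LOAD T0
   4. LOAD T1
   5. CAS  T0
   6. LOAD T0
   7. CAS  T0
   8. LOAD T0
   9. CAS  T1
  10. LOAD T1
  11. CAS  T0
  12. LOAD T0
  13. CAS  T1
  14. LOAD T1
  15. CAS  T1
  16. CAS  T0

Run A:
   1) LOAD T0:  M=0  r_T0=0
   2) CAS  T0:  M=1  r_T0=0 ✓
   3) LOAD T0:  M=1  r_T0=1
   4) LOAD T1:  M=1  r_T1=1
   5) CAS  T0:  M=2  r_T0=1 ✓
   6) LOAD T0:  M=2  r_T0=2
   7) CAS  T1:  M=2  r_T1=1 ✗
   8) CAS  T0:  M=3  r_T0=2 ✓
   9) LOAD T0:  M=3  r_T0=3
  10) LOAD T1:  M=3  r_T1=3
  11) CAS  T1:  M=4  r_T1=3 ✓
  12) CAS  T0:  M=4  r_T0=3 ✗
  13) LOAD T1:  M=4  r_T1=4
  14) LOAD T0:  M=4  r_T0=4
  15) CAS  T1:  M=5  r_T1=4 ✓
  16) CAS  T0:  M=5  r_T0=4 ✗

A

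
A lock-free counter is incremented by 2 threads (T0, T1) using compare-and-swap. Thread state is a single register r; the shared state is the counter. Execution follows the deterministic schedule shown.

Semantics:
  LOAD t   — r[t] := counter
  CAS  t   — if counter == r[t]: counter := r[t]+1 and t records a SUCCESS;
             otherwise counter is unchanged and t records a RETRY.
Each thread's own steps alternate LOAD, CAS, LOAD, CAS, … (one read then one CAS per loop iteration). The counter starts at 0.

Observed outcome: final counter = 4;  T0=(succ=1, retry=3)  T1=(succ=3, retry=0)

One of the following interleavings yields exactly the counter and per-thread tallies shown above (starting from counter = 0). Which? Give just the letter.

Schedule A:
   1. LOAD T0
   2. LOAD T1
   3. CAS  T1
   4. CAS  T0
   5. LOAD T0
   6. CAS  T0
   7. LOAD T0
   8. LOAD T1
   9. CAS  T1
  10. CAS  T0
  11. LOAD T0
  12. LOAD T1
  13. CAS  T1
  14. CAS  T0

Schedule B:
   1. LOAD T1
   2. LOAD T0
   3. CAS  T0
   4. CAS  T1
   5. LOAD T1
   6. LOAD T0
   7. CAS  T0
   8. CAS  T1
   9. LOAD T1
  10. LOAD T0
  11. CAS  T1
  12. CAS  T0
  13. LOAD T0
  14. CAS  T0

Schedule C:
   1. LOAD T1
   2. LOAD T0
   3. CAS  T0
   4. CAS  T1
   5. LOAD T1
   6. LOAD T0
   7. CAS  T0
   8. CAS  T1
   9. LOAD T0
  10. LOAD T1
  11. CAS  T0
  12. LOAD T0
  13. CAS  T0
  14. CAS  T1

Run A:
[1] T0.load  rd  (counter 0, T0.r 0)
[2] T1.load  rd  (counter 0, T1.r 0)
[3] T1.cas  hit  (counter 1, T1.r 0)
[4] T0.cas  miss  (counter 1, T0.r 0)
[5] T0.load  rd  (counter 1, T0.r 1)
[6] T0.cas  hit  (counter 2, T0.r 1)
[7] T0.load  rd  (counter 2, T0.r 2)
[8] T1.load  rd  (counter 2, T1.r 2)
[9] T1.cas  hit  (counter 3, T1.r 2)
[10] T0.cas  miss  (counter 3, T0.r 2)
[11] T0.load  rd  (counter 3, T0.r 3)
[12] T1.load  rd  (counter 3, T1.r 3)
[13] T1.cas  hit  (counter 4, T1.r 3)
[14] T0.cas  miss  (counter 4, T0.r 3)

A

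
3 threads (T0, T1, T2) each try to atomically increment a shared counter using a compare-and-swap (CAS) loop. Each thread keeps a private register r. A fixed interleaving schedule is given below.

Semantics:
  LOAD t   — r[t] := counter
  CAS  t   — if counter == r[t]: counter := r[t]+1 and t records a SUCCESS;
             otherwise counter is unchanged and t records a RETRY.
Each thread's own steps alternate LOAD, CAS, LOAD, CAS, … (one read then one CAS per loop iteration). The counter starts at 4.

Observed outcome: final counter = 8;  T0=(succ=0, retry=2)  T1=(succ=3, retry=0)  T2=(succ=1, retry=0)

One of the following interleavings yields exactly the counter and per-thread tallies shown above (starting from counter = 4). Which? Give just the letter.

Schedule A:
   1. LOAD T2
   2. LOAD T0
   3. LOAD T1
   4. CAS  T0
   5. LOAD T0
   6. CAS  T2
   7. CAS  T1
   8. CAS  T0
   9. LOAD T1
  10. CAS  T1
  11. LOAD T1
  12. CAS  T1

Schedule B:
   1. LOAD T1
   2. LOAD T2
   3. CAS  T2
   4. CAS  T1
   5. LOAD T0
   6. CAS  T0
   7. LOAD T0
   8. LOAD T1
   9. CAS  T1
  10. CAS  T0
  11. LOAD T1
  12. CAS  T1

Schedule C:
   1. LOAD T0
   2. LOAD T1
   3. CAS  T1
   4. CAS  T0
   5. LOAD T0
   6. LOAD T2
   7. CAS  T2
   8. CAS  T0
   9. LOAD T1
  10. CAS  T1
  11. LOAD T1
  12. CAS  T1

C

Simulating candidate C:
1. LOAD T0 → mem=4 r[T0]=4 [LOAD]
2. LOAD T1 → mem=4 r[T1]=4 [LOAD]
3. CAS T1 → mem=5 r[T1]=4 [OK]
4. CAS T0 → mem=5 r[T0]=4 [RETRY]
5. LOAD T0 → mem=5 r[T0]=5 [LOAD]
6. LOAD T2 → mem=5 r[T2]=5 [LOAD]
7. CAS T2 → mem=6 r[T2]=5 [OK]
8. CAS T0 → mem=6 r[T0]=5 [RETRY]
9. LOAD T1 → mem=6 r[T1]=6 [LOAD]
10. CAS T1 → mem=7 r[T1]=6 [OK]
11. LOAD T1 → mem=7 r[T1]=7 [LOAD]
12. CAS T1 → mem=8 r[T1]=7 [OK]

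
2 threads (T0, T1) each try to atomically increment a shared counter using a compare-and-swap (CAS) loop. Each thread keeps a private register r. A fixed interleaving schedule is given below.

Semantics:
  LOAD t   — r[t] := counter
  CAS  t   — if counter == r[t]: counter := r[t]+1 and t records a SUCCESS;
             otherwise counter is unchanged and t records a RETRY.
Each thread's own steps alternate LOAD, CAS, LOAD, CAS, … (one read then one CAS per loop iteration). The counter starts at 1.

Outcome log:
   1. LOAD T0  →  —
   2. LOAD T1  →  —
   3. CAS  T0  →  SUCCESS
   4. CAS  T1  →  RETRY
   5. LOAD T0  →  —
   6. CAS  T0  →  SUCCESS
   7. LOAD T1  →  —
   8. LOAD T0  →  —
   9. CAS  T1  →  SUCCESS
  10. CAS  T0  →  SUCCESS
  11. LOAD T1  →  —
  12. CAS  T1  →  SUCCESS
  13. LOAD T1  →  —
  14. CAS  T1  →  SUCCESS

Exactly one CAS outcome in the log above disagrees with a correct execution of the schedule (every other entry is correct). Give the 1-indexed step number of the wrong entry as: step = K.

Correct run:
#1 T0 reads 1
#2 T1 reads 1
#3 T0 CAS(1→2) writes; counter now 2
#4 T1 CAS(1→2) fails; counter now 2
#5 T0 reads 2
#6 T0 CAS(2→3) writes; counter now 3
#7 T1 reads 3
#8 T0 reads 3
#9 T1 CAS(3→4) writes; counter now 4
#10 T0 CAS(3→4) fails; counter now 4
#11 T1 reads 4
#12 T1 CAS(4→5) writes; counter now 5
#13 T1 reads 5
#14 T1 CAS(5→6) writes; counter now 6
Flip is step 10.

step = 10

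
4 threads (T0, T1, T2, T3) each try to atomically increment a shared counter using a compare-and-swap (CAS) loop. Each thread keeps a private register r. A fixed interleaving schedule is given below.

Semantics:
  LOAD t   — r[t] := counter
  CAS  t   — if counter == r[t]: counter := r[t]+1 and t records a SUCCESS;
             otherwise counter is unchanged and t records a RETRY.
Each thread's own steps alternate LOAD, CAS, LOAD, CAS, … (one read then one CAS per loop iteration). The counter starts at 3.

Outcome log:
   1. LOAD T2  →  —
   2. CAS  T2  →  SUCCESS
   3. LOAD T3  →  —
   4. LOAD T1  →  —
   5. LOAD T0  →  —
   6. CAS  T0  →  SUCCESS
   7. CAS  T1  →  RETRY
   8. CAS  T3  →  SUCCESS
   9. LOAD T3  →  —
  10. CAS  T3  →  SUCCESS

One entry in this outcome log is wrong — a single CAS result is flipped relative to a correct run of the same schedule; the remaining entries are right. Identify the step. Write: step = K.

step = 8

Re-executing:
step 1: T2 LOAD ⇒ load; ctr=3 reg=3
step 2: T2 CAS ⇒ ok; ctr=4 reg=3
step 3: T3 LOAD ⇒ load; ctr=4 reg=4
step 4: T1 LOAD ⇒ load; ctr=4 reg=4
step 5: T0 LOAD ⇒ load; ctr=4 reg=4
step 6: T0 CAS ⇒ ok; ctr=5 reg=4
step 7: T1 CAS ⇒ retry; ctr=5 reg=4
step 8: T3 CAS ⇒ retry; ctr=5 reg=4
step 9: T3 LOAD ⇒ load; ctr=5 reg=5
step 10: T3 CAS ⇒ ok; ctr=6 reg=5
Flip is step 8.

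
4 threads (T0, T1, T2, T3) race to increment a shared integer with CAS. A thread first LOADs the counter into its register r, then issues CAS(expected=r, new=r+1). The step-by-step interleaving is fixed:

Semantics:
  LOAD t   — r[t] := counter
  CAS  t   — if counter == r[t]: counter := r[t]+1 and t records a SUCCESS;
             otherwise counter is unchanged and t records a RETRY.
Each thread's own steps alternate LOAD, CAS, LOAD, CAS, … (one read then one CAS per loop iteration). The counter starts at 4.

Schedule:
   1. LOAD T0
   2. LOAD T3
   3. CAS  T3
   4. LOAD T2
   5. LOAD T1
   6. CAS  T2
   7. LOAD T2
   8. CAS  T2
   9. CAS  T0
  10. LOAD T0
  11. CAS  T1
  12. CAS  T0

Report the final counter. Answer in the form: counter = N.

counter = 8

#1 T0 reads 4
#2 T3 reads 4
#3 T3 CAS(4→5) writes; counter now 5
#4 T2 reads 5
#5 T1 reads 5
#6 T2 CAS(5→6) writes; counter now 6
#7 T2 reads 6
#8 T2 CAS(6→7) writes; counter now 7
#9 T0 CAS(4→5) fails; counter now 7
#10 T0 reads 7
#11 T1 CAS(5→6) fails; counter now 7
#12 T0 CAS(7→8) writes; counter now 8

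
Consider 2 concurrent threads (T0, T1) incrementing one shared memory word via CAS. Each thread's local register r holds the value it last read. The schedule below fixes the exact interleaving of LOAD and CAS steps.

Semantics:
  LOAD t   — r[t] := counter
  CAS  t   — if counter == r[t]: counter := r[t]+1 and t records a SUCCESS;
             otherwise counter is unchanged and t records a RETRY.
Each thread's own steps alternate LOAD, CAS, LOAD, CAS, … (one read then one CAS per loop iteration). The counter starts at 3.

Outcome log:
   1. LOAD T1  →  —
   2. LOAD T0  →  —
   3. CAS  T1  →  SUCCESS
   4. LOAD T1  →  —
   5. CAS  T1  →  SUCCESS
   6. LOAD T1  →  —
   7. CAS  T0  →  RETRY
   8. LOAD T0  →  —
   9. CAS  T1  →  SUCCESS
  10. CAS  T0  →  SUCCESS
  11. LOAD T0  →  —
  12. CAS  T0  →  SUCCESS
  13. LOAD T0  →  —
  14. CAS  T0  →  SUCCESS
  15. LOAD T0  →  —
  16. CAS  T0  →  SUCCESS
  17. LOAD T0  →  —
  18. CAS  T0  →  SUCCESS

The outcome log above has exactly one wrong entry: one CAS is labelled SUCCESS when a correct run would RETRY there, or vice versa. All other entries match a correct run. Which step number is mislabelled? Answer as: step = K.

Correct run:
#1 T1 reads 3
#2 T0 reads 3
#3 T1 CAS(3→4) writes; counter now 4
#4 T1 reads 4
#5 T1 CAS(4→5) writes; counter now 5
#6 T1 reads 5
#7 T0 CAS(3→4) fails; counter now 5
#8 T0 reads 5
#9 T1 CAS(5→6) writes; counter now 6
#10 T0 CAS(5→6) fails; counter now 6
#11 T0 reads 6
#12 T0 CAS(6→7) writes; counter now 7
#13 T0 reads 7
#14 T0 CAS(7→8) writes; counter now 8
#15 T0 reads 8
#16 T0 CAS(8→9) writes; counter now 9
#17 T0 reads 9
#18 T0 CAS(9→10) writes; counter now 10
Log disagrees first at step 10.

step = 10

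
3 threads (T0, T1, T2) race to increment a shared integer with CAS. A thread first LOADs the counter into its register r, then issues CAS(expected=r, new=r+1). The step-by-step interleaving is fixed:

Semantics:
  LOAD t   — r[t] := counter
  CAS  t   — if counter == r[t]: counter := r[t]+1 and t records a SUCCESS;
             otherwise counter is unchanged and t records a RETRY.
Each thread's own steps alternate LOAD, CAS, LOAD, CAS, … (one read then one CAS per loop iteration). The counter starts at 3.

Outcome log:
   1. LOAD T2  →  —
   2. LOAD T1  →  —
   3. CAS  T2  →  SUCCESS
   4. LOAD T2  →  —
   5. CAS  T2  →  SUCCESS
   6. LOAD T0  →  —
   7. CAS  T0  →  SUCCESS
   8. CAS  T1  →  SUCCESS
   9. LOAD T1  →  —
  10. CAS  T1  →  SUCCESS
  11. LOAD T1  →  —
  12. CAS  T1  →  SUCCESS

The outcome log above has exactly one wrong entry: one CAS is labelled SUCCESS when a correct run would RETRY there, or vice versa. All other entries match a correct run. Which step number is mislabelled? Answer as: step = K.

step = 8

Reference trace:
T2 LOAD — after: cnt=3, r=3 — load
T1 LOAD — after: cnt=3, r=3 — load
T2 CAS — after: cnt=4, r=3 — ok
T2 LOAD — after: cnt=4, r=4 — load
T2 CAS — after: cnt=5, r=4 — ok
T0 LOAD — after: cnt=5, r=5 — load
T0 CAS — after: cnt=6, r=5 — ok
T1 CAS — after: cnt=6, r=3 — retry
T1 LOAD — after: cnt=6, r=6 — load
T1 CAS — after: cnt=7, r=6 — ok
T1 LOAD — after: cnt=7, r=7 — load
T1 CAS — after: cnt=8, r=7 — ok
Mismatch at 8.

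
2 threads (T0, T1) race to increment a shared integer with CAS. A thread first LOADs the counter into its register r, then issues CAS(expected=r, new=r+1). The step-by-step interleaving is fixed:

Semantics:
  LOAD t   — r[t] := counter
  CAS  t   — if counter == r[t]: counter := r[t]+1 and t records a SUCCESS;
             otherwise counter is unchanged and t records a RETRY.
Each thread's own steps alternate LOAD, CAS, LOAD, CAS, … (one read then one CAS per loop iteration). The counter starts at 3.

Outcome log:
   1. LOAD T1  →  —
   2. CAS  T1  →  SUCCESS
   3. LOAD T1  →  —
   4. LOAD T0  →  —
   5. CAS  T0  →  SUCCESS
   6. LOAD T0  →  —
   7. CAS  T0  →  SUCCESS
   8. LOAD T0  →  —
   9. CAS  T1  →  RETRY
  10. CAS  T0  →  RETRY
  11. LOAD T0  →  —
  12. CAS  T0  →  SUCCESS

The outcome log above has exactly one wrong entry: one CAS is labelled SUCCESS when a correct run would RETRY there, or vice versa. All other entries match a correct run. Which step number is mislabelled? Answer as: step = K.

Re-executing:
1. LOAD T1 → mem=3 r[T1]=3 [LOAD]
2. CAS T1 → mem=4 r[T1]=3 [OK]
3. LOAD T1 → mem=4 r[T1]=4 [LOAD]
4. LOAD T0 → mem=4 r[T0]=4 [LOAD]
5. CAS T0 → mem=5 r[T0]=4 [OK]
6. LOAD T0 → mem=5 r[T0]=5 [LOAD]
7. CAS T0 → mem=6 r[T0]=5 [OK]
8. LOAD T0 → mem=6 r[T0]=6 [LOAD]
9. CAS T1 → mem=6 r[T1]=4 [RETRY]
10. CAS T0 → mem=7 r[T0]=6 [OK]
11. LOAD T0 → mem=7 r[T0]=7 [LOAD]
12. CAS T0 → mem=8 r[T0]=7 [OK]
Mismatch at 10.

step = 10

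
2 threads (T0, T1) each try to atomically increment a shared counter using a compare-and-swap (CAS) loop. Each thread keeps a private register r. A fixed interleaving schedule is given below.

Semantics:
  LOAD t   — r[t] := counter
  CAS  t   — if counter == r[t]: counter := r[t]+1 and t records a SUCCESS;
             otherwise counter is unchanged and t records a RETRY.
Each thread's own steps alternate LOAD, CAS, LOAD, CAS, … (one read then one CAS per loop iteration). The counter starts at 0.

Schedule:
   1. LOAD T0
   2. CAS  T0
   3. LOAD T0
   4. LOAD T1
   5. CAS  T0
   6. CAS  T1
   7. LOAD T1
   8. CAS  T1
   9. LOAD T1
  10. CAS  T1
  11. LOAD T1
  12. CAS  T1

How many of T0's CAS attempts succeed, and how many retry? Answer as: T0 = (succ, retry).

T0 = (2, 0)

step 1: T0 LOAD ⇒ load; ctr=0 reg=0
step 2: T0 CAS ⇒ ok; ctr=1 reg=0
step 3: T0 LOAD ⇒ load; ctr=1 reg=1
step 4: T1 LOAD ⇒ load; ctr=1 reg=1
step 5: T0 CAS ⇒ ok; ctr=2 reg=1
step 6: T1 CAS ⇒ retry; ctr=2 reg=1
step 7: T1 LOAD ⇒ load; ctr=2 reg=2
step 8: T1 CAS ⇒ ok; ctr=3 reg=2
step 9: T1 LOAD ⇒ load; ctr=3 reg=3
step 10: T1 CAS ⇒ ok; ctr=4 reg=3
step 11: T1 LOAD ⇒ load; ctr=4 reg=4
step 12: T1 CAS ⇒ ok; ctr=5 reg=4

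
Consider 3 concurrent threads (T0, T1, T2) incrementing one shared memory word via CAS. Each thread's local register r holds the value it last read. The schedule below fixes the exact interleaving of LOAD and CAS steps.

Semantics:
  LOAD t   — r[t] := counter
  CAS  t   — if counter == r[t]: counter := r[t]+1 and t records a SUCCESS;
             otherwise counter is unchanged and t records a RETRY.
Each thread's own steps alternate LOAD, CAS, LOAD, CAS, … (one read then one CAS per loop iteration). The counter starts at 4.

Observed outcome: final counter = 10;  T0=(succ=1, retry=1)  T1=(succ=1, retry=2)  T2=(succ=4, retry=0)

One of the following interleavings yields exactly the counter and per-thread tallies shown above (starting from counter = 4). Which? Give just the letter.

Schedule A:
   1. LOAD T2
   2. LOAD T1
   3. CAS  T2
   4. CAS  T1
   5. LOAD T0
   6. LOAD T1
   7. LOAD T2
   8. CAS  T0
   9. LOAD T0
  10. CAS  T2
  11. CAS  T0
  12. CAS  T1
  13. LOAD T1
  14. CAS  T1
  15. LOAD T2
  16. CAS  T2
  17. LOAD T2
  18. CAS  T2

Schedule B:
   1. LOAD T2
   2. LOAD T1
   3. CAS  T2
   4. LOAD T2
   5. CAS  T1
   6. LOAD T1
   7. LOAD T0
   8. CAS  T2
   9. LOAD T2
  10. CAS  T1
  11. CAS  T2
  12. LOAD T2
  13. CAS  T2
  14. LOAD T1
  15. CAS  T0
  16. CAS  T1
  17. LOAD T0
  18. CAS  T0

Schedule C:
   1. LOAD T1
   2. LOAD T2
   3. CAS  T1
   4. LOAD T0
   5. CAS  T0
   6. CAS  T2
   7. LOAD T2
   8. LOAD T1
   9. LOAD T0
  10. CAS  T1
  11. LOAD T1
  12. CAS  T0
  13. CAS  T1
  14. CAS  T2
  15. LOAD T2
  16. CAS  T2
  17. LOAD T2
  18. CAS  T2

Tracing schedule B:
T2 LOAD — after: cnt=4, r=4 — load
T1 LOAD — after: cnt=4, r=4 — load
T2 CAS — after: cnt=5, r=4 — ok
T2 LOAD — after: cnt=5, r=5 — load
T1 CAS — after: cnt=5, r=4 — retry
T1 LOAD — after: cnt=5, r=5 — load
T0 LOAD — after: cnt=5, r=5 — load
T2 CAS — after: cnt=6, r=5 — ok
T2 LOAD — after: cnt=6, r=6 — load
T1 CAS — after: cnt=6, r=5 — retry
T2 CAS — after: cnt=7, r=6 — ok
T2 LOAD — after: cnt=7, r=7 — load
T2 CAS — after: cnt=8, r=7 — ok
T1 LOAD — after: cnt=8, r=8 — load
T0 CAS — after: cnt=8, r=5 — retry
T1 CAS — after: cnt=9, r=8 — ok
T0 LOAD — after: cnt=9, r=9 — load
T0 CAS — after: cnt=10, r=9 — ok

B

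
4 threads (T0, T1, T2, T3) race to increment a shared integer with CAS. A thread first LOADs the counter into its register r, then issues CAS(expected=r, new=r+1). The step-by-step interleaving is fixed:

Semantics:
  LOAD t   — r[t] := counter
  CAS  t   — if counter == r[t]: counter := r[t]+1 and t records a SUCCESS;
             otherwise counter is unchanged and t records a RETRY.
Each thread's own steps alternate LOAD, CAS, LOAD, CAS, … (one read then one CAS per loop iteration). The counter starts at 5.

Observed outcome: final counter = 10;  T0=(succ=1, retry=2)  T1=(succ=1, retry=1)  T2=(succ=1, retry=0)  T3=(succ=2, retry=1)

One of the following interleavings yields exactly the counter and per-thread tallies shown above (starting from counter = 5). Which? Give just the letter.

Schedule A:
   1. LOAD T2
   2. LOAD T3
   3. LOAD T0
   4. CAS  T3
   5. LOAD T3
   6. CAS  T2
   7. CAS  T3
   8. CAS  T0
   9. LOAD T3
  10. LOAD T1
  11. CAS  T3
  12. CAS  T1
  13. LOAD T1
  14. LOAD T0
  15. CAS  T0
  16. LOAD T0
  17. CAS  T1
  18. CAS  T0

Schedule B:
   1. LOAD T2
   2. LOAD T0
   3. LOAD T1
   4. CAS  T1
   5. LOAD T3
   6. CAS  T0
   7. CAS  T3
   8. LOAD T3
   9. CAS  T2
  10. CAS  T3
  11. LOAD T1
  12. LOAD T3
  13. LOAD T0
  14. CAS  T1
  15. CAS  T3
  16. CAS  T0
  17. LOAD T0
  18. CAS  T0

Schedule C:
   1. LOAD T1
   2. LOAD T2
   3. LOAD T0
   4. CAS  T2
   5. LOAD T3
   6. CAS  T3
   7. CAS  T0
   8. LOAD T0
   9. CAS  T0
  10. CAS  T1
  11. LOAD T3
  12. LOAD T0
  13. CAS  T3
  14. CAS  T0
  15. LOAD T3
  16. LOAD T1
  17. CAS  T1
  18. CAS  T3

C

Simulating candidate C:
   1) LOAD T1:  M=5  r_T1=5
   2) LOAD T2:  M=5  r_T2=5
   3) LOAD T0:  M=5  r_T0=5
   4) CAS  T2:  M=6  r_T2=5 ✓
   5) LOAD T3:  M=6  r_T3=6
   6) CAS  T3:  M=7  r_T3=6 ✓
   7) CAS  T0:  M=7  r_T0=5 ✗
   8) LOAD T0:  M=7  r_T0=7
   9) CAS  T0:  M=8  r_T0=7 ✓
  10) CAS  T1:  M=8  r_T1=5 ✗
  11) LOAD T3:  M=8  r_T3=8
  12) LOAD T0:  M=8  r_T0=8
  13) CAS  T3:  M=9  r_T3=8 ✓
  14) CAS  T0:  M=9  r_T0=8 ✗
  15) LOAD T3:  M=9  r_T3=9
  16) LOAD T1:  M=9  r_T1=9
  17) CAS  T1:  M=10  r_T1=9 ✓
  18) CAS  T3:  M=10  r_T3=9 ✗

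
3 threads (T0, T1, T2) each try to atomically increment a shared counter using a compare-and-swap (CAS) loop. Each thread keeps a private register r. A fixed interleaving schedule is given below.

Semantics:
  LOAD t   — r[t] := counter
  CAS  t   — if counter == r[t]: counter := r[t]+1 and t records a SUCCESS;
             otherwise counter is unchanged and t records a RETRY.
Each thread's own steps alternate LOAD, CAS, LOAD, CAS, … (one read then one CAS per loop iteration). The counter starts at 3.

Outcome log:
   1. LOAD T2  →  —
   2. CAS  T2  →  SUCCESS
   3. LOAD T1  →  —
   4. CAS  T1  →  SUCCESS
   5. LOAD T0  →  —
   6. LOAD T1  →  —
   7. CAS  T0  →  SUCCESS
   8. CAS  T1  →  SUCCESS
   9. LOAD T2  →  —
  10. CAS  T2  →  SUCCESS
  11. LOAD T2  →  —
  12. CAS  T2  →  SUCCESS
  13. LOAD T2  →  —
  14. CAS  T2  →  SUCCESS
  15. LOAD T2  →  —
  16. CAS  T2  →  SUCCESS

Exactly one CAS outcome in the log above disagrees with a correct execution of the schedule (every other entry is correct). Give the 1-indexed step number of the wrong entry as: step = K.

step = 8

Reference trace:
1. LOAD T2 → mem=3 r[T2]=3 [LOAD]
2. CAS T2 → mem=4 r[T2]=3 [OK]
3. LOAD T1 → mem=4 r[T1]=4 [LOAD]
4. CAS T1 → mem=5 r[T1]=4 [OK]
5. LOAD T0 → mem=5 r[T0]=5 [LOAD]
6. LOAD T1 → mem=5 r[T1]=5 [LOAD]
7. CAS T0 → mem=6 r[T0]=5 [OK]
8. CAS T1 → mem=6 r[T1]=5 [RETRY]
9. LOAD T2 → mem=6 r[T2]=6 [LOAD]
10. CAS T2 → mem=7 r[T2]=6 [OK]
11. LOAD T2 → mem=7 r[T2]=7 [LOAD]
12. CAS T2 → mem=8 r[T2]=7 [OK]
13. LOAD T2 → mem=8 r[T2]=8 [LOAD]
14. CAS T2 → mem=9 r[T2]=8 [OK]
15. LOAD T2 → mem=9 r[T2]=9 [LOAD]
16. CAS T2 → mem=10 r[T2]=9 [OK]
Log disagrees first at step 8.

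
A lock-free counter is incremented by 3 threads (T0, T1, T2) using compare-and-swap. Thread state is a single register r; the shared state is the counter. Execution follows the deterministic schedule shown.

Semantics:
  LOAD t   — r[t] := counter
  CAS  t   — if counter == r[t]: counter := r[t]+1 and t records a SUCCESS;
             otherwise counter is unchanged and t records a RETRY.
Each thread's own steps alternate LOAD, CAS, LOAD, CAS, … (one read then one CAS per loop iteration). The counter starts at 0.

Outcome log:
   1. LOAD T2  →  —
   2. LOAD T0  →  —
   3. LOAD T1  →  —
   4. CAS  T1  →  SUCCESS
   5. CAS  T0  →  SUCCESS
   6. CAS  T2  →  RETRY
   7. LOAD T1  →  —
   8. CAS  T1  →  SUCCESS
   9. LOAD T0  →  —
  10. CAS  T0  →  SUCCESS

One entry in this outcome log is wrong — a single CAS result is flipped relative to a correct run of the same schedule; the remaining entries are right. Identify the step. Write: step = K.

Re-executing:
#1 T2 reads 0
#2 T0 reads 0
#3 T1 reads 0
#4 T1 CAS(0→1) writes; counter now 1
#5 T0 CAS(0→1) fails; counter now 1
#6 T2 CAS(0→1) fails; counter now 1
#7 T1 reads 1
#8 T1 CAS(1→2) writes; counter now 2
#9 T0 reads 2
#10 T0 CAS(2→3) writes; counter now 3
Log disagrees first at step 5.

step = 5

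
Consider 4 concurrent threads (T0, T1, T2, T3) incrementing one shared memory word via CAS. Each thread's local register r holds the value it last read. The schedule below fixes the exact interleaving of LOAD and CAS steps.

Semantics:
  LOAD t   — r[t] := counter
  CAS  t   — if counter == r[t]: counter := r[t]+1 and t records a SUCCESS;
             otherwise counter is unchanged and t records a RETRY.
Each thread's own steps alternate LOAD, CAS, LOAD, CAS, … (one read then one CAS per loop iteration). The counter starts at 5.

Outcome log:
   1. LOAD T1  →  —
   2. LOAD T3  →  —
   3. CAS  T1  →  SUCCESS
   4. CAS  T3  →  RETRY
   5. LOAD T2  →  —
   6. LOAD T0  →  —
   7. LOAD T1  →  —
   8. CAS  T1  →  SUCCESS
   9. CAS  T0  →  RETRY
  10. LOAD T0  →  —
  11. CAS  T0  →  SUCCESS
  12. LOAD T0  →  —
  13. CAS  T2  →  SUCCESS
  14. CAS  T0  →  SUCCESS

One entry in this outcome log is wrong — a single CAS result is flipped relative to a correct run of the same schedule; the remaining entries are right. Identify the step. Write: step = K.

Reference trace:
#1 T1 reads 5
#2 T3 reads 5
#3 T1 CAS(5→6) writes; counter now 6
#4 T3 CAS(5→6) fails; counter now 6
#5 T2 reads 6
#6 T0 reads 6
#7 T1 reads 6
#8 T1 CAS(6→7) writes; counter now 7
#9 T0 CAS(6→7) fails; counter now 7
#10 T0 reads 7
#11 T0 CAS(7→8) writes; counter now 8
#12 T0 reads 8
#13 T2 CAS(6→7) fails; counter now 8
#14 T0 CAS(8→9) writes; counter now 9
Mismatch at 13.

step = 13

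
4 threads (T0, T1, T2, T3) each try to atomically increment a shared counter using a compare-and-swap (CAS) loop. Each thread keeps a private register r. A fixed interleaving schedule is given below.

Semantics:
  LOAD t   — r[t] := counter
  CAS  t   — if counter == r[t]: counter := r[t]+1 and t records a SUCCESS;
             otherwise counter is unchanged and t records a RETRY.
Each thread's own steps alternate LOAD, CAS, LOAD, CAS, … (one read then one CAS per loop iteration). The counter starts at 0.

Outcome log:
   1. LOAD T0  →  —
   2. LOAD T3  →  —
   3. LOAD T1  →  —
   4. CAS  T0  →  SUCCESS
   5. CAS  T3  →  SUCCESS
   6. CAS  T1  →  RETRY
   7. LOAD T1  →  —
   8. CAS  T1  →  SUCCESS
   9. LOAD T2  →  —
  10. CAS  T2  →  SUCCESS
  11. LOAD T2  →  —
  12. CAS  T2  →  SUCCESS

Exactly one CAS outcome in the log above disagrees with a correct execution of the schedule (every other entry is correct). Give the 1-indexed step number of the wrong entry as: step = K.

step = 5

Correct run:
T0 LOAD — after: cnt=0, r=0 — load
T3 LOAD — after: cnt=0, r=0 — load
T1 LOAD — after: cnt=0, r=0 — load
T0 CAS — after: cnt=1, r=0 — ok
T3 CAS — after: cnt=1, r=0 — retry
T1 CAS — after: cnt=1, r=0 — retry
T1 LOAD — after: cnt=1, r=1 — load
T1 CAS — after: cnt=2, r=1 — ok
T2 LOAD — after: cnt=2, r=2 — load
T2 CAS — after: cnt=3, r=2 — ok
T2 LOAD — after: cnt=3, r=3 — load
T2 CAS — after: cnt=4, r=3 — ok
Flip is step 5.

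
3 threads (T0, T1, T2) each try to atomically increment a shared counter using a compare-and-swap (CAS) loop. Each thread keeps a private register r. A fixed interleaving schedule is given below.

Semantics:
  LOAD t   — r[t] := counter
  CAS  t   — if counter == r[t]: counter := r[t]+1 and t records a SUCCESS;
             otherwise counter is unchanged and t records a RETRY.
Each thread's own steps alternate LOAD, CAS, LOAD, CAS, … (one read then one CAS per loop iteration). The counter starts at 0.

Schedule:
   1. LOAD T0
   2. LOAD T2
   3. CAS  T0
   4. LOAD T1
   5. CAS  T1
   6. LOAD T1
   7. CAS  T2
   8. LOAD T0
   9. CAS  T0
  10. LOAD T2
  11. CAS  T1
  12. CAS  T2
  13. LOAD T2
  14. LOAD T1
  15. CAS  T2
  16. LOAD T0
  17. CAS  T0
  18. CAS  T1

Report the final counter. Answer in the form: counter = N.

step 1: T0 LOAD ⇒ load; ctr=0 reg=0
step 2: T2 LOAD ⇒ load; ctr=0 reg=0
step 3: T0 CAS ⇒ ok; ctr=1 reg=0
step 4: T1 LOAD ⇒ load; ctr=1 reg=1
step 5: T1 CAS ⇒ ok; ctr=2 reg=1
step 6: T1 LOAD ⇒ load; ctr=2 reg=2
step 7: T2 CAS ⇒ retry; ctr=2 reg=0
step 8: T0 LOAD ⇒ load; ctr=2 reg=2
step 9: T0 CAS ⇒ ok; ctr=3 reg=2
step 10: T2 LOAD ⇒ load; ctr=3 reg=3
step 11: T1 CAS ⇒ retry; ctr=3 reg=2
step 12: T2 CAS ⇒ ok; ctr=4 reg=3
step 13: T2 LOAD ⇒ load; ctr=4 reg=4
step 14: T1 LOAD ⇒ load; ctr=4 reg=4
step 15: T2 CAS ⇒ ok; ctr=5 reg=4
step 16: T0 LOAD ⇒ load; ctr=5 reg=5
step 17: T0 CAS ⇒ ok; ctr=6 reg=5
step 18: T1 CAS ⇒ retry; ctr=6 reg=4

counter = 6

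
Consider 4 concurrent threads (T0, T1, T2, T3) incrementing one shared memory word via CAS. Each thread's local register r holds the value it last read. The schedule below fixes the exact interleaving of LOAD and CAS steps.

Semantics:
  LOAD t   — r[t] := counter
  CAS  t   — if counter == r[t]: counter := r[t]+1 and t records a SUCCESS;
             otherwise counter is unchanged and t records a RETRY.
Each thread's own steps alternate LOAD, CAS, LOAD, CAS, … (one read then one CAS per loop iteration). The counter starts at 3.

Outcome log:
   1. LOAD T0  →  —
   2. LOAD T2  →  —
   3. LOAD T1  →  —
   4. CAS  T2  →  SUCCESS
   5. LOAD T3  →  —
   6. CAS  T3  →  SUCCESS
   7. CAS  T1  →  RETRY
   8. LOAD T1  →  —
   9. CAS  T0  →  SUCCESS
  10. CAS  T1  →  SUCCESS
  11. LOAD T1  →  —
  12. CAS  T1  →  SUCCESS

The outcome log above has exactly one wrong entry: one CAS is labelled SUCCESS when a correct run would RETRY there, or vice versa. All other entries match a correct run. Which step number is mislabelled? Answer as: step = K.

Reference trace:
T0 LOAD — after: cnt=3, r=3 — load
T2 LOAD — after: cnt=3, r=3 — load
T1 LOAD — after: cnt=3, r=3 — load
T2 CAS — after: cnt=4, r=3 — ok
T3 LOAD — after: cnt=4, r=4 — load
T3 CAS — after: cnt=5, r=4 — ok
T1 CAS — after: cnt=5, r=3 — retry
T1 LOAD — after: cnt=5, r=5 — load
T0 CAS — after: cnt=5, r=3 — retry
T1 CAS — after: cnt=6, r=5 — ok
T1 LOAD — after: cnt=6, r=6 — load
T1 CAS — after: cnt=7, r=6 — ok
Mismatch at 9.

step = 9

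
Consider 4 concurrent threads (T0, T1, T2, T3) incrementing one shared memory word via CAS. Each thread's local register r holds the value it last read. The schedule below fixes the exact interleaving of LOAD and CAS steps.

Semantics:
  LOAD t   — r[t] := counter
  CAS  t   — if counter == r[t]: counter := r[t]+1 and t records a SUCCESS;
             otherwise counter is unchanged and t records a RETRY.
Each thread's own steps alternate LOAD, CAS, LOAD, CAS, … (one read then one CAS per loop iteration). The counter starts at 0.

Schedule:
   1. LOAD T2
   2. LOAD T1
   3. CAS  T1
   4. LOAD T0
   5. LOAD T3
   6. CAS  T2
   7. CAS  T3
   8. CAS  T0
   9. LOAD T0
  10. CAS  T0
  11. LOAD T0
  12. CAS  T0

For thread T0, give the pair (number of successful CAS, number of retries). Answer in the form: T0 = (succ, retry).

T0 = (2, 1)

   1) LOAD T2:  M=0  r_T2=0
   2) LOAD T1:  M=0  r_T1=0
   3) CAS  T1:  M=1  r_T1=0 ✓
   4) LOAD T0:  M=1  r_T0=1
   5) LOAD T3:  M=1  r_T3=1
   6) CAS  T2:  M=1  r_T2=0 ✗
   7) CAS  T3:  M=2  r_T3=1 ✓
   8) CAS  T0:  M=2  r_T0=1 ✗
   9) LOAD T0:  M=2  r_T0=2
  10) CAS  T0:  M=3  r_T0=2 ✓
  11) LOAD T0:  M=3  r_T0=3
  12) CAS  T0:  M=4  r_T0=3 ✓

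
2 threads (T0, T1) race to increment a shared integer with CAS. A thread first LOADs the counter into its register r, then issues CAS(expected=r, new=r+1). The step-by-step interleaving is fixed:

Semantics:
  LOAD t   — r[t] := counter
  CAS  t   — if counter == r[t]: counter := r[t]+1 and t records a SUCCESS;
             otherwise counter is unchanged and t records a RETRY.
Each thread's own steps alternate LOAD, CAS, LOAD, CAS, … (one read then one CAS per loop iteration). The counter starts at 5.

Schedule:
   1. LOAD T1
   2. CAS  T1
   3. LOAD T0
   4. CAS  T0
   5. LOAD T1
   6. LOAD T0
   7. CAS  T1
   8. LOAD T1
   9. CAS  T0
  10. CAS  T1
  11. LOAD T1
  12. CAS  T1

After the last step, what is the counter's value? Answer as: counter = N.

1. LOAD T1 → mem=5 r[T1]=5 [LOAD]
2. CAS T1 → mem=6 r[T1]=5 [OK]
3. LOAD T0 → mem=6 r[T0]=6 [LOAD]
4. CAS T0 → mem=7 r[T0]=6 [OK]
5. LOAD T1 → mem=7 r[T1]=7 [LOAD]
6. LOAD T0 → mem=7 r[T0]=7 [LOAD]
7. CAS T1 → mem=8 r[T1]=7 [OK]
8. LOAD T1 → mem=8 r[T1]=8 [LOAD]
9. CAS T0 → mem=8 r[T0]=7 [RETRY]
10. CAS T1 → mem=9 r[T1]=8 [OK]
11. LOAD T1 → mem=9 r[T1]=9 [LOAD]
12. CAS T1 → mem=10 r[T1]=9 [OK]

counter = 10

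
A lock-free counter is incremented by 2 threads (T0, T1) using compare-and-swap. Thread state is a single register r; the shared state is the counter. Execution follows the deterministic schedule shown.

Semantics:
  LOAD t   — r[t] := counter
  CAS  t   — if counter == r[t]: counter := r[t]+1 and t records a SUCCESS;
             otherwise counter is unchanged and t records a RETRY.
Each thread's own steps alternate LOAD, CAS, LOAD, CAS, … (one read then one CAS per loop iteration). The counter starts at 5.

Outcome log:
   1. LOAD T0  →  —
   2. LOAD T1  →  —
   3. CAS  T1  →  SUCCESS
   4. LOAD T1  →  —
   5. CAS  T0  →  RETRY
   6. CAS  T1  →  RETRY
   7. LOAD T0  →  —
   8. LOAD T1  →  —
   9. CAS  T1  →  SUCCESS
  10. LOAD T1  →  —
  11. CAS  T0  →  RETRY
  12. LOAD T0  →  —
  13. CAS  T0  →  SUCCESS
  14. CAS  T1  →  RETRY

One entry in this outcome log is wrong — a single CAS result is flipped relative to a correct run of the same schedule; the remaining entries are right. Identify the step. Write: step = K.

step = 6

Re-executing:
step 1: T0 LOAD ⇒ load; ctr=5 reg=5
step 2: T1 LOAD ⇒ load; ctr=5 reg=5
step 3: T1 CAS ⇒ ok; ctr=6 reg=5
step 4: T1 LOAD ⇒ load; ctr=6 reg=6
step 5: T0 CAS ⇒ retry; ctr=6 reg=5
step 6: T1 CAS ⇒ ok; ctr=7 reg=6
step 7: T0 LOAD ⇒ load; ctr=7 reg=7
step 8: T1 LOAD ⇒ load; ctr=7 reg=7
step 9: T1 CAS ⇒ ok; ctr=8 reg=7
step 10: T1 LOAD ⇒ load; ctr=8 reg=8
step 11: T0 CAS ⇒ retry; ctr=8 reg=7
step 12: T0 LOAD ⇒ load; ctr=8 reg=8
step 13: T0 CAS ⇒ ok; ctr=9 reg=8
step 14: T1 CAS ⇒ retry; ctr=9 reg=8
Flip is step 6.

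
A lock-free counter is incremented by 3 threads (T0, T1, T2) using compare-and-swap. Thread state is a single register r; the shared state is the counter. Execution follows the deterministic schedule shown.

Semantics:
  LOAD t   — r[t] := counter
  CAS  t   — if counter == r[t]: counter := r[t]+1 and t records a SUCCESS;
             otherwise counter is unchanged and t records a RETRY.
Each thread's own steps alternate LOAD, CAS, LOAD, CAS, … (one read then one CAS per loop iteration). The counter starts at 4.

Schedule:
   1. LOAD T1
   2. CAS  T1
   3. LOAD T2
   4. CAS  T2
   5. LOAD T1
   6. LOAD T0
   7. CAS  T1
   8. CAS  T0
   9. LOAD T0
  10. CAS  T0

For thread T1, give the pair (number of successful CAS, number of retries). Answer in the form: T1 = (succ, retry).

   1) LOAD T1:  M=4  r_T1=4
   2) CAS  T1:  M=5  r_T1=4 ✓
   3) LOAD T2:  M=5  r_T2=5
   4) CAS  T2:  M=6  r_T2=5 ✓
   5) LOAD T1:  M=6  r_T1=6
   6) LOAD T0:  M=6  r_T0=6
   7) CAS  T1:  M=7  r_T1=6 ✓
   8) CAS  T0:  M=7  r_T0=6 ✗
   9) LOAD T0:  M=7  r_T0=7
  10) CAS  T0:  M=8  r_T0=7 ✓

T1 = (2, 0)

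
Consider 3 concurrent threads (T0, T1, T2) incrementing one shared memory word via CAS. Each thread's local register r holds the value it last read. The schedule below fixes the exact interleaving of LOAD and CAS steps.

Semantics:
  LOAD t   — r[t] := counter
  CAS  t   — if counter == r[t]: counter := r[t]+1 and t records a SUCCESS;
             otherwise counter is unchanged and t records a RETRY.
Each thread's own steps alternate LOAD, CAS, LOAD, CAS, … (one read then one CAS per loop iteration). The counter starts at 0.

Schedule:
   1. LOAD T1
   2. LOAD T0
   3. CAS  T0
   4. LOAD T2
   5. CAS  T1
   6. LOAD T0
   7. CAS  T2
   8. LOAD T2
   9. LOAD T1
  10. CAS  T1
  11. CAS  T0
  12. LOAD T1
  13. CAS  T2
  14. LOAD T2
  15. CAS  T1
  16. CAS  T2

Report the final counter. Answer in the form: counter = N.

#1 T1 reads 0
#2 T0 reads 0
#3 T0 CAS(0→1) writes; counter now 1
#4 T2 reads 1
#5 T1 CAS(0→1) fails; counter now 1
#6 T0 reads 1
#7 T2 CAS(1→2) writes; counter now 2
#8 T2 reads 2
#9 T1 reads 2
#10 T1 CAS(2→3) writes; counter now 3
#11 T0 CAS(1→2) fails; counter now 3
#12 T1 reads 3
#13 T2 CAS(2→3) fails; counter now 3
#14 T2 reads 3
#15 T1 CAS(3→4) writes; counter now 4
#16 T2 CAS(3→4) fails; counter now 4

counter = 4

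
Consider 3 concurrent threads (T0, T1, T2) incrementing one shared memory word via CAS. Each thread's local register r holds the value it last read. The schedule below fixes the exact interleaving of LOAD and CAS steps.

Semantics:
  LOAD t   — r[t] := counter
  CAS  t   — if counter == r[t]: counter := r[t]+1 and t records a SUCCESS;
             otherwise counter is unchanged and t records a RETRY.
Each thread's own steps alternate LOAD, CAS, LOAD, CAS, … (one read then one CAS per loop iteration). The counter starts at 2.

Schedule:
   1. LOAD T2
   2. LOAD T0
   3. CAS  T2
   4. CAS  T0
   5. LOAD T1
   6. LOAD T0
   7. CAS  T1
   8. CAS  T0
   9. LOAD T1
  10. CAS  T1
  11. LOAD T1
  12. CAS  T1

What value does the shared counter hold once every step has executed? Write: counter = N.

T2 LOAD — after: cnt=2, r=2 — load
T0 LOAD — after: cnt=2, r=2 — load
T2 CAS — after: cnt=3, r=2 — ok
T0 CAS — after: cnt=3, r=2 — retry
T1 LOAD — after: cnt=3, r=3 — load
T0 LOAD — after: cnt=3, r=3 — load
T1 CAS — after: cnt=4, r=3 — ok
T0 CAS — after: cnt=4, r=3 — retry
T1 LOAD — after: cnt=4, r=4 — load
T1 CAS — after: cnt=5, r=4 — ok
T1 LOAD — after: cnt=5, r=5 — load
T1 CAS — after: cnt=6, r=5 — ok

counter = 6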